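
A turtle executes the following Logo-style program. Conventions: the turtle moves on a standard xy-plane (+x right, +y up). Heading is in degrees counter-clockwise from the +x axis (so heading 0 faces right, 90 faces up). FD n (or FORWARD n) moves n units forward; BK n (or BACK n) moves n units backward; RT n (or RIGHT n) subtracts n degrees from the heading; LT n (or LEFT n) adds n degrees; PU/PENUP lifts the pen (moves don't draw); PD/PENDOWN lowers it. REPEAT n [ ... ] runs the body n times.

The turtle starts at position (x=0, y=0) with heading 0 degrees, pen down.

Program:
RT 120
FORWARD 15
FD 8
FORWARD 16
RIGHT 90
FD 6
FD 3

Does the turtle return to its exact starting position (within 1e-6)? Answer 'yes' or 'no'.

Executing turtle program step by step:
Start: pos=(0,0), heading=0, pen down
RT 120: heading 0 -> 240
FD 15: (0,0) -> (-7.5,-12.99) [heading=240, draw]
FD 8: (-7.5,-12.99) -> (-11.5,-19.919) [heading=240, draw]
FD 16: (-11.5,-19.919) -> (-19.5,-33.775) [heading=240, draw]
RT 90: heading 240 -> 150
FD 6: (-19.5,-33.775) -> (-24.696,-30.775) [heading=150, draw]
FD 3: (-24.696,-30.775) -> (-27.294,-29.275) [heading=150, draw]
Final: pos=(-27.294,-29.275), heading=150, 5 segment(s) drawn

Start position: (0, 0)
Final position: (-27.294, -29.275)
Distance = 40.025; >= 1e-6 -> NOT closed

Answer: no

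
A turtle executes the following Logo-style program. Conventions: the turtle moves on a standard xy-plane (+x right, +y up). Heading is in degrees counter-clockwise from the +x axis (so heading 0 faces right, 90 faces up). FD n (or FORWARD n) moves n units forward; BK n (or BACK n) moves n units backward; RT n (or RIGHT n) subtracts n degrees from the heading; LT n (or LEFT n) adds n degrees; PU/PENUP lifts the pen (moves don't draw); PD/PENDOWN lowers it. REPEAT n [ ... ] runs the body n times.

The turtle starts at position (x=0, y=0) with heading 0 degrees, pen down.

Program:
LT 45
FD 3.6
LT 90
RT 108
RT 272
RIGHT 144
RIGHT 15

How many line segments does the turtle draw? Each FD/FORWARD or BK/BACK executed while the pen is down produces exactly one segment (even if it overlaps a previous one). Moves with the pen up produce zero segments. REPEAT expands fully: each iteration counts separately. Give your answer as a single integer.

Executing turtle program step by step:
Start: pos=(0,0), heading=0, pen down
LT 45: heading 0 -> 45
FD 3.6: (0,0) -> (2.546,2.546) [heading=45, draw]
LT 90: heading 45 -> 135
RT 108: heading 135 -> 27
RT 272: heading 27 -> 115
RT 144: heading 115 -> 331
RT 15: heading 331 -> 316
Final: pos=(2.546,2.546), heading=316, 1 segment(s) drawn
Segments drawn: 1

Answer: 1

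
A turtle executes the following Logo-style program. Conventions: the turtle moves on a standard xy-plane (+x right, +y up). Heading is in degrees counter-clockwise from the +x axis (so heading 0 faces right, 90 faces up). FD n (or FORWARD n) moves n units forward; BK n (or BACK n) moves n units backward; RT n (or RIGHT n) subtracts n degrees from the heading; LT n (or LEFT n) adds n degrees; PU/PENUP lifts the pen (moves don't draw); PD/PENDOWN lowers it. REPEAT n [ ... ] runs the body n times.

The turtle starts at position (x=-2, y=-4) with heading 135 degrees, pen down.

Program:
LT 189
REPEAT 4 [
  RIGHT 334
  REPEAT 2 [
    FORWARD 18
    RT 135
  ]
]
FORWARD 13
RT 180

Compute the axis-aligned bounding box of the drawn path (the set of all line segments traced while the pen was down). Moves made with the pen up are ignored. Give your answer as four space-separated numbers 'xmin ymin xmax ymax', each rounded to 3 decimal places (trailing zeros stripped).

Answer: -3.98 -20.918 16.018 -0.147

Derivation:
Executing turtle program step by step:
Start: pos=(-2,-4), heading=135, pen down
LT 189: heading 135 -> 324
REPEAT 4 [
  -- iteration 1/4 --
  RT 334: heading 324 -> 350
  REPEAT 2 [
    -- iteration 1/2 --
    FD 18: (-2,-4) -> (15.727,-7.126) [heading=350, draw]
    RT 135: heading 350 -> 215
    -- iteration 2/2 --
    FD 18: (15.727,-7.126) -> (0.982,-17.45) [heading=215, draw]
    RT 135: heading 215 -> 80
  ]
  -- iteration 2/4 --
  RT 334: heading 80 -> 106
  REPEAT 2 [
    -- iteration 1/2 --
    FD 18: (0.982,-17.45) -> (-3.98,-0.147) [heading=106, draw]
    RT 135: heading 106 -> 331
    -- iteration 2/2 --
    FD 18: (-3.98,-0.147) -> (11.763,-8.874) [heading=331, draw]
    RT 135: heading 331 -> 196
  ]
  -- iteration 3/4 --
  RT 334: heading 196 -> 222
  REPEAT 2 [
    -- iteration 1/2 --
    FD 18: (11.763,-8.874) -> (-1.613,-20.918) [heading=222, draw]
    RT 135: heading 222 -> 87
    -- iteration 2/2 --
    FD 18: (-1.613,-20.918) -> (-0.671,-2.943) [heading=87, draw]
    RT 135: heading 87 -> 312
  ]
  -- iteration 4/4 --
  RT 334: heading 312 -> 338
  REPEAT 2 [
    -- iteration 1/2 --
    FD 18: (-0.671,-2.943) -> (16.018,-9.686) [heading=338, draw]
    RT 135: heading 338 -> 203
    -- iteration 2/2 --
    FD 18: (16.018,-9.686) -> (-0.551,-16.719) [heading=203, draw]
    RT 135: heading 203 -> 68
  ]
]
FD 13: (-0.551,-16.719) -> (4.319,-4.666) [heading=68, draw]
RT 180: heading 68 -> 248
Final: pos=(4.319,-4.666), heading=248, 9 segment(s) drawn

Segment endpoints: x in {-3.98, -2, -1.613, -0.671, -0.551, 0.982, 4.319, 11.763, 15.727, 16.018}, y in {-20.918, -17.45, -16.719, -9.686, -8.874, -7.126, -4.666, -4, -2.943, -0.147}
xmin=-3.98, ymin=-20.918, xmax=16.018, ymax=-0.147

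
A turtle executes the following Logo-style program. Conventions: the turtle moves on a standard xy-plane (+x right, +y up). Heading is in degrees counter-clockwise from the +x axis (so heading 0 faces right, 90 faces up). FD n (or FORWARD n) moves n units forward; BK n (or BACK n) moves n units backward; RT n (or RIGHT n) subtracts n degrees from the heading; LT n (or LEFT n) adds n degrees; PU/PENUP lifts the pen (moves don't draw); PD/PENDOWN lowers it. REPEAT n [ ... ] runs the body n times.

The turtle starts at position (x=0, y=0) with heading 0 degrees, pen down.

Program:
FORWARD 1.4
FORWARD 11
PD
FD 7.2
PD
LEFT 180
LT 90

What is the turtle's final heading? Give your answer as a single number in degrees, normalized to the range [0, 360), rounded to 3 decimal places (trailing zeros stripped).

Executing turtle program step by step:
Start: pos=(0,0), heading=0, pen down
FD 1.4: (0,0) -> (1.4,0) [heading=0, draw]
FD 11: (1.4,0) -> (12.4,0) [heading=0, draw]
PD: pen down
FD 7.2: (12.4,0) -> (19.6,0) [heading=0, draw]
PD: pen down
LT 180: heading 0 -> 180
LT 90: heading 180 -> 270
Final: pos=(19.6,0), heading=270, 3 segment(s) drawn

Answer: 270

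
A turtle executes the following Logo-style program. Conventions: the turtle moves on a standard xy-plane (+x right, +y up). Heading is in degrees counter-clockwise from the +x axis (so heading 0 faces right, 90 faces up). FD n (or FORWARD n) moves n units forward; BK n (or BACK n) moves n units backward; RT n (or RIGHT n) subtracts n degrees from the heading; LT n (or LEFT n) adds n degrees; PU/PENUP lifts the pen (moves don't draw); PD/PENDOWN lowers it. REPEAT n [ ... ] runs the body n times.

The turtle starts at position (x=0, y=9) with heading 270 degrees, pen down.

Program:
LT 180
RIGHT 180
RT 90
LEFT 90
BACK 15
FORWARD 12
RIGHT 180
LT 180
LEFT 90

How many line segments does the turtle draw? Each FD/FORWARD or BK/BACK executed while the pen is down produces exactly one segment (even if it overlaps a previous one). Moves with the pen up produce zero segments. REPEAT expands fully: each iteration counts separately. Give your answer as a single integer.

Answer: 2

Derivation:
Executing turtle program step by step:
Start: pos=(0,9), heading=270, pen down
LT 180: heading 270 -> 90
RT 180: heading 90 -> 270
RT 90: heading 270 -> 180
LT 90: heading 180 -> 270
BK 15: (0,9) -> (0,24) [heading=270, draw]
FD 12: (0,24) -> (0,12) [heading=270, draw]
RT 180: heading 270 -> 90
LT 180: heading 90 -> 270
LT 90: heading 270 -> 0
Final: pos=(0,12), heading=0, 2 segment(s) drawn
Segments drawn: 2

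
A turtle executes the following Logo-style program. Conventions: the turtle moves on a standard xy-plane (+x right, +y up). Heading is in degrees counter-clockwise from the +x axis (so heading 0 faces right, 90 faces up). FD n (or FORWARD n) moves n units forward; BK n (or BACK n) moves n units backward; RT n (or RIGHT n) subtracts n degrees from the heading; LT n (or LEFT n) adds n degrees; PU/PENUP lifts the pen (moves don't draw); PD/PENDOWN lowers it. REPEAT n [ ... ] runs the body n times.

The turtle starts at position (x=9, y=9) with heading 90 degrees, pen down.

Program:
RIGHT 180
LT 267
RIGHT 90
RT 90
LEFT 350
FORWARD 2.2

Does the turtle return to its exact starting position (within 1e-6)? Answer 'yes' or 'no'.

Executing turtle program step by step:
Start: pos=(9,9), heading=90, pen down
RT 180: heading 90 -> 270
LT 267: heading 270 -> 177
RT 90: heading 177 -> 87
RT 90: heading 87 -> 357
LT 350: heading 357 -> 347
FD 2.2: (9,9) -> (11.144,8.505) [heading=347, draw]
Final: pos=(11.144,8.505), heading=347, 1 segment(s) drawn

Start position: (9, 9)
Final position: (11.144, 8.505)
Distance = 2.2; >= 1e-6 -> NOT closed

Answer: no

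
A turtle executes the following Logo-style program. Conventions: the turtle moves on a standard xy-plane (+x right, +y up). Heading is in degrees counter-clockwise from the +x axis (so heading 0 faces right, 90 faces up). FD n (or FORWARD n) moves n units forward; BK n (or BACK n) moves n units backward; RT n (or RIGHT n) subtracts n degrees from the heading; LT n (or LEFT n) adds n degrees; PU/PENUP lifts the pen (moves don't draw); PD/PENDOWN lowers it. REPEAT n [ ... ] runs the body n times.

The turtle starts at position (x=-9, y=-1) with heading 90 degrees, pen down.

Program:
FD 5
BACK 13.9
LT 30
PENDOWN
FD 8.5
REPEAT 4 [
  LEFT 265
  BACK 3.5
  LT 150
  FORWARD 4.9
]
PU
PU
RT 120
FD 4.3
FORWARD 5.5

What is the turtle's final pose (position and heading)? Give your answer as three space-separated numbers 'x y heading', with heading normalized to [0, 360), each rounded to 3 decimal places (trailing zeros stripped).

Executing turtle program step by step:
Start: pos=(-9,-1), heading=90, pen down
FD 5: (-9,-1) -> (-9,4) [heading=90, draw]
BK 13.9: (-9,4) -> (-9,-9.9) [heading=90, draw]
LT 30: heading 90 -> 120
PD: pen down
FD 8.5: (-9,-9.9) -> (-13.25,-2.539) [heading=120, draw]
REPEAT 4 [
  -- iteration 1/4 --
  LT 265: heading 120 -> 25
  BK 3.5: (-13.25,-2.539) -> (-16.422,-4.018) [heading=25, draw]
  LT 150: heading 25 -> 175
  FD 4.9: (-16.422,-4.018) -> (-21.303,-3.591) [heading=175, draw]
  -- iteration 2/4 --
  LT 265: heading 175 -> 80
  BK 3.5: (-21.303,-3.591) -> (-21.911,-7.038) [heading=80, draw]
  LT 150: heading 80 -> 230
  FD 4.9: (-21.911,-7.038) -> (-25.061,-10.791) [heading=230, draw]
  -- iteration 3/4 --
  LT 265: heading 230 -> 135
  BK 3.5: (-25.061,-10.791) -> (-22.586,-13.266) [heading=135, draw]
  LT 150: heading 135 -> 285
  FD 4.9: (-22.586,-13.266) -> (-21.318,-17.999) [heading=285, draw]
  -- iteration 4/4 --
  LT 265: heading 285 -> 190
  BK 3.5: (-21.318,-17.999) -> (-17.871,-17.391) [heading=190, draw]
  LT 150: heading 190 -> 340
  FD 4.9: (-17.871,-17.391) -> (-13.266,-19.067) [heading=340, draw]
]
PU: pen up
PU: pen up
RT 120: heading 340 -> 220
FD 4.3: (-13.266,-19.067) -> (-16.56,-21.831) [heading=220, move]
FD 5.5: (-16.56,-21.831) -> (-20.774,-25.367) [heading=220, move]
Final: pos=(-20.774,-25.367), heading=220, 11 segment(s) drawn

Answer: -20.774 -25.367 220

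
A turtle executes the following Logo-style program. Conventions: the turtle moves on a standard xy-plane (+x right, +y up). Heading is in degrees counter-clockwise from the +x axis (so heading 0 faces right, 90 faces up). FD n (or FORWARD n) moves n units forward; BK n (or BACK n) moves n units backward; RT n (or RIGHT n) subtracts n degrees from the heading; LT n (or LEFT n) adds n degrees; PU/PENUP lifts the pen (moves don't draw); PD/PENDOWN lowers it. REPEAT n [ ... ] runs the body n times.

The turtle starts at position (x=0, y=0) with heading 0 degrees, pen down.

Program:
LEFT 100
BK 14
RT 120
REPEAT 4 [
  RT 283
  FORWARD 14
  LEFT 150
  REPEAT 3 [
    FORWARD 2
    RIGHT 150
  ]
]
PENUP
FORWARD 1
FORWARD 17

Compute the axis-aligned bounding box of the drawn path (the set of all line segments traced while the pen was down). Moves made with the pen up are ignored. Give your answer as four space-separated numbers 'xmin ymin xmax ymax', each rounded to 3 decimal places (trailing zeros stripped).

Executing turtle program step by step:
Start: pos=(0,0), heading=0, pen down
LT 100: heading 0 -> 100
BK 14: (0,0) -> (2.431,-13.787) [heading=100, draw]
RT 120: heading 100 -> 340
REPEAT 4 [
  -- iteration 1/4 --
  RT 283: heading 340 -> 57
  FD 14: (2.431,-13.787) -> (10.056,-2.046) [heading=57, draw]
  LT 150: heading 57 -> 207
  REPEAT 3 [
    -- iteration 1/3 --
    FD 2: (10.056,-2.046) -> (8.274,-2.954) [heading=207, draw]
    RT 150: heading 207 -> 57
    -- iteration 2/3 --
    FD 2: (8.274,-2.954) -> (9.363,-1.277) [heading=57, draw]
    RT 150: heading 57 -> 267
    -- iteration 3/3 --
    FD 2: (9.363,-1.277) -> (9.259,-3.274) [heading=267, draw]
    RT 150: heading 267 -> 117
  ]
  -- iteration 2/4 --
  RT 283: heading 117 -> 194
  FD 14: (9.259,-3.274) -> (-4.326,-6.661) [heading=194, draw]
  LT 150: heading 194 -> 344
  REPEAT 3 [
    -- iteration 1/3 --
    FD 2: (-4.326,-6.661) -> (-2.403,-7.212) [heading=344, draw]
    RT 150: heading 344 -> 194
    -- iteration 2/3 --
    FD 2: (-2.403,-7.212) -> (-4.344,-7.696) [heading=194, draw]
    RT 150: heading 194 -> 44
    -- iteration 3/3 --
    FD 2: (-4.344,-7.696) -> (-2.905,-6.307) [heading=44, draw]
    RT 150: heading 44 -> 254
  ]
  -- iteration 3/4 --
  RT 283: heading 254 -> 331
  FD 14: (-2.905,-6.307) -> (9.34,-13.094) [heading=331, draw]
  LT 150: heading 331 -> 121
  REPEAT 3 [
    -- iteration 1/3 --
    FD 2: (9.34,-13.094) -> (8.31,-11.38) [heading=121, draw]
    RT 150: heading 121 -> 331
    -- iteration 2/3 --
    FD 2: (8.31,-11.38) -> (10.059,-12.349) [heading=331, draw]
    RT 150: heading 331 -> 181
    -- iteration 3/3 --
    FD 2: (10.059,-12.349) -> (8.059,-12.384) [heading=181, draw]
    RT 150: heading 181 -> 31
  ]
  -- iteration 4/4 --
  RT 283: heading 31 -> 108
  FD 14: (8.059,-12.384) -> (3.733,0.931) [heading=108, draw]
  LT 150: heading 108 -> 258
  REPEAT 3 [
    -- iteration 1/3 --
    FD 2: (3.733,0.931) -> (3.317,-1.026) [heading=258, draw]
    RT 150: heading 258 -> 108
    -- iteration 2/3 --
    FD 2: (3.317,-1.026) -> (2.699,0.877) [heading=108, draw]
    RT 150: heading 108 -> 318
    -- iteration 3/3 --
    FD 2: (2.699,0.877) -> (4.185,-0.462) [heading=318, draw]
    RT 150: heading 318 -> 168
  ]
]
PU: pen up
FD 1: (4.185,-0.462) -> (3.207,-0.254) [heading=168, move]
FD 17: (3.207,-0.254) -> (-13.421,3.281) [heading=168, move]
Final: pos=(-13.421,3.281), heading=168, 17 segment(s) drawn

Segment endpoints: x in {-4.344, -4.326, -2.905, -2.403, 0, 2.431, 2.699, 3.317, 3.733, 4.185, 8.059, 8.274, 8.31, 9.259, 9.34, 9.363, 10.056, 10.059}, y in {-13.787, -13.094, -12.384, -12.349, -11.38, -7.696, -7.212, -6.661, -6.307, -3.274, -2.954, -2.046, -1.277, -1.026, -0.462, 0, 0.877, 0.931}
xmin=-4.344, ymin=-13.787, xmax=10.059, ymax=0.931

Answer: -4.344 -13.787 10.059 0.931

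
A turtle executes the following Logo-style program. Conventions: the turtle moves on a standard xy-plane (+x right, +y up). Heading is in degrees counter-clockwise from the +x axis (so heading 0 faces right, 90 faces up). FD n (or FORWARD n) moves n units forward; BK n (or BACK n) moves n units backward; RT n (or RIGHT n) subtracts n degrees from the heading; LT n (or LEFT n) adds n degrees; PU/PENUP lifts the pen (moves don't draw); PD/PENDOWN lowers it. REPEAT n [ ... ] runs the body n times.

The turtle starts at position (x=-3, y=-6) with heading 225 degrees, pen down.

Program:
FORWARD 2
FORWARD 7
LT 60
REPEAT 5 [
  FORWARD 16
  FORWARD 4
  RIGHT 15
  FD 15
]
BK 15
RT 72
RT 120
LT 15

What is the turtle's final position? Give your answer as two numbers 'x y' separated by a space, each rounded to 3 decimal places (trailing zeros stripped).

Answer: -55.495 -155.55

Derivation:
Executing turtle program step by step:
Start: pos=(-3,-6), heading=225, pen down
FD 2: (-3,-6) -> (-4.414,-7.414) [heading=225, draw]
FD 7: (-4.414,-7.414) -> (-9.364,-12.364) [heading=225, draw]
LT 60: heading 225 -> 285
REPEAT 5 [
  -- iteration 1/5 --
  FD 16: (-9.364,-12.364) -> (-5.223,-27.819) [heading=285, draw]
  FD 4: (-5.223,-27.819) -> (-4.188,-31.682) [heading=285, draw]
  RT 15: heading 285 -> 270
  FD 15: (-4.188,-31.682) -> (-4.188,-46.682) [heading=270, draw]
  -- iteration 2/5 --
  FD 16: (-4.188,-46.682) -> (-4.188,-62.682) [heading=270, draw]
  FD 4: (-4.188,-62.682) -> (-4.188,-66.682) [heading=270, draw]
  RT 15: heading 270 -> 255
  FD 15: (-4.188,-66.682) -> (-8.07,-81.171) [heading=255, draw]
  -- iteration 3/5 --
  FD 16: (-8.07,-81.171) -> (-12.211,-96.626) [heading=255, draw]
  FD 4: (-12.211,-96.626) -> (-13.246,-100.49) [heading=255, draw]
  RT 15: heading 255 -> 240
  FD 15: (-13.246,-100.49) -> (-20.746,-113.48) [heading=240, draw]
  -- iteration 4/5 --
  FD 16: (-20.746,-113.48) -> (-28.746,-127.337) [heading=240, draw]
  FD 4: (-28.746,-127.337) -> (-30.746,-130.801) [heading=240, draw]
  RT 15: heading 240 -> 225
  FD 15: (-30.746,-130.801) -> (-41.353,-141.407) [heading=225, draw]
  -- iteration 5/5 --
  FD 16: (-41.353,-141.407) -> (-52.667,-152.721) [heading=225, draw]
  FD 4: (-52.667,-152.721) -> (-55.495,-155.55) [heading=225, draw]
  RT 15: heading 225 -> 210
  FD 15: (-55.495,-155.55) -> (-68.485,-163.05) [heading=210, draw]
]
BK 15: (-68.485,-163.05) -> (-55.495,-155.55) [heading=210, draw]
RT 72: heading 210 -> 138
RT 120: heading 138 -> 18
LT 15: heading 18 -> 33
Final: pos=(-55.495,-155.55), heading=33, 18 segment(s) drawn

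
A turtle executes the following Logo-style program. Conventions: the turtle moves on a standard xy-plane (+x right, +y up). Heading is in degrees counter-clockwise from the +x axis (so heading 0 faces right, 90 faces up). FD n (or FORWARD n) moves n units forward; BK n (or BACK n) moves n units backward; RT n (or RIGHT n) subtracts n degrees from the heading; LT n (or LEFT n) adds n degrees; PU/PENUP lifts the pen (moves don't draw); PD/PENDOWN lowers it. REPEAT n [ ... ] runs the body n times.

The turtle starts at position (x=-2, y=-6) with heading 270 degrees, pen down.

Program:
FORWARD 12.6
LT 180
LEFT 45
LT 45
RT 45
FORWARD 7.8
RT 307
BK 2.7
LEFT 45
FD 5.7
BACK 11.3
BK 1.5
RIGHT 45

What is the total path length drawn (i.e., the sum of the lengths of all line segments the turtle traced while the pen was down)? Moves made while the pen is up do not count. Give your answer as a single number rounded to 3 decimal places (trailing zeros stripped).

Answer: 41.6

Derivation:
Executing turtle program step by step:
Start: pos=(-2,-6), heading=270, pen down
FD 12.6: (-2,-6) -> (-2,-18.6) [heading=270, draw]
LT 180: heading 270 -> 90
LT 45: heading 90 -> 135
LT 45: heading 135 -> 180
RT 45: heading 180 -> 135
FD 7.8: (-2,-18.6) -> (-7.515,-13.085) [heading=135, draw]
RT 307: heading 135 -> 188
BK 2.7: (-7.515,-13.085) -> (-4.842,-12.709) [heading=188, draw]
LT 45: heading 188 -> 233
FD 5.7: (-4.842,-12.709) -> (-8.272,-17.261) [heading=233, draw]
BK 11.3: (-8.272,-17.261) -> (-1.472,-8.236) [heading=233, draw]
BK 1.5: (-1.472,-8.236) -> (-0.569,-7.038) [heading=233, draw]
RT 45: heading 233 -> 188
Final: pos=(-0.569,-7.038), heading=188, 6 segment(s) drawn

Segment lengths:
  seg 1: (-2,-6) -> (-2,-18.6), length = 12.6
  seg 2: (-2,-18.6) -> (-7.515,-13.085), length = 7.8
  seg 3: (-7.515,-13.085) -> (-4.842,-12.709), length = 2.7
  seg 4: (-4.842,-12.709) -> (-8.272,-17.261), length = 5.7
  seg 5: (-8.272,-17.261) -> (-1.472,-8.236), length = 11.3
  seg 6: (-1.472,-8.236) -> (-0.569,-7.038), length = 1.5
Total = 41.6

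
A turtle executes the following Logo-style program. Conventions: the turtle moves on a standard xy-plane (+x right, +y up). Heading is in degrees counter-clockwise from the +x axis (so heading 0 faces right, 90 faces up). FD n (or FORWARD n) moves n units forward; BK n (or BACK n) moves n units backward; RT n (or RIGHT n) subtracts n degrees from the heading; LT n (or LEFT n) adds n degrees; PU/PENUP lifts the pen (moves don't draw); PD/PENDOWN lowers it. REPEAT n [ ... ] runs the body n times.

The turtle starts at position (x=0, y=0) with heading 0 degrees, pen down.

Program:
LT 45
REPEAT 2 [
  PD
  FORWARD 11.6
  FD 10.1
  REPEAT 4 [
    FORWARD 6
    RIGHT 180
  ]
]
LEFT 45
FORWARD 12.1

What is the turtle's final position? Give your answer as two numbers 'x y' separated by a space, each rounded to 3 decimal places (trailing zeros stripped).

Answer: 30.688 42.788

Derivation:
Executing turtle program step by step:
Start: pos=(0,0), heading=0, pen down
LT 45: heading 0 -> 45
REPEAT 2 [
  -- iteration 1/2 --
  PD: pen down
  FD 11.6: (0,0) -> (8.202,8.202) [heading=45, draw]
  FD 10.1: (8.202,8.202) -> (15.344,15.344) [heading=45, draw]
  REPEAT 4 [
    -- iteration 1/4 --
    FD 6: (15.344,15.344) -> (19.587,19.587) [heading=45, draw]
    RT 180: heading 45 -> 225
    -- iteration 2/4 --
    FD 6: (19.587,19.587) -> (15.344,15.344) [heading=225, draw]
    RT 180: heading 225 -> 45
    -- iteration 3/4 --
    FD 6: (15.344,15.344) -> (19.587,19.587) [heading=45, draw]
    RT 180: heading 45 -> 225
    -- iteration 4/4 --
    FD 6: (19.587,19.587) -> (15.344,15.344) [heading=225, draw]
    RT 180: heading 225 -> 45
  ]
  -- iteration 2/2 --
  PD: pen down
  FD 11.6: (15.344,15.344) -> (23.547,23.547) [heading=45, draw]
  FD 10.1: (23.547,23.547) -> (30.688,30.688) [heading=45, draw]
  REPEAT 4 [
    -- iteration 1/4 --
    FD 6: (30.688,30.688) -> (34.931,34.931) [heading=45, draw]
    RT 180: heading 45 -> 225
    -- iteration 2/4 --
    FD 6: (34.931,34.931) -> (30.688,30.688) [heading=225, draw]
    RT 180: heading 225 -> 45
    -- iteration 3/4 --
    FD 6: (30.688,30.688) -> (34.931,34.931) [heading=45, draw]
    RT 180: heading 45 -> 225
    -- iteration 4/4 --
    FD 6: (34.931,34.931) -> (30.688,30.688) [heading=225, draw]
    RT 180: heading 225 -> 45
  ]
]
LT 45: heading 45 -> 90
FD 12.1: (30.688,30.688) -> (30.688,42.788) [heading=90, draw]
Final: pos=(30.688,42.788), heading=90, 13 segment(s) drawn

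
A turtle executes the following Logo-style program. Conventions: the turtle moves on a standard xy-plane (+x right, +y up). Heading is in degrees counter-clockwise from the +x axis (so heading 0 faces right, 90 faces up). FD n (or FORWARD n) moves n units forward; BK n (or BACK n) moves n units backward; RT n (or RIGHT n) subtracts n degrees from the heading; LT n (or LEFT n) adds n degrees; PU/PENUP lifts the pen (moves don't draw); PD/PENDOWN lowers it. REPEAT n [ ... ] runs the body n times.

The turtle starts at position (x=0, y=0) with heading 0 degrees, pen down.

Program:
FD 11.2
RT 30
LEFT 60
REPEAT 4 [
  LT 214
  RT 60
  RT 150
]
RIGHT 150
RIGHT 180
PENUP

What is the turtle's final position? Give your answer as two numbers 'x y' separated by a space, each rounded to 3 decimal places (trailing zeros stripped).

Answer: 11.2 0

Derivation:
Executing turtle program step by step:
Start: pos=(0,0), heading=0, pen down
FD 11.2: (0,0) -> (11.2,0) [heading=0, draw]
RT 30: heading 0 -> 330
LT 60: heading 330 -> 30
REPEAT 4 [
  -- iteration 1/4 --
  LT 214: heading 30 -> 244
  RT 60: heading 244 -> 184
  RT 150: heading 184 -> 34
  -- iteration 2/4 --
  LT 214: heading 34 -> 248
  RT 60: heading 248 -> 188
  RT 150: heading 188 -> 38
  -- iteration 3/4 --
  LT 214: heading 38 -> 252
  RT 60: heading 252 -> 192
  RT 150: heading 192 -> 42
  -- iteration 4/4 --
  LT 214: heading 42 -> 256
  RT 60: heading 256 -> 196
  RT 150: heading 196 -> 46
]
RT 150: heading 46 -> 256
RT 180: heading 256 -> 76
PU: pen up
Final: pos=(11.2,0), heading=76, 1 segment(s) drawn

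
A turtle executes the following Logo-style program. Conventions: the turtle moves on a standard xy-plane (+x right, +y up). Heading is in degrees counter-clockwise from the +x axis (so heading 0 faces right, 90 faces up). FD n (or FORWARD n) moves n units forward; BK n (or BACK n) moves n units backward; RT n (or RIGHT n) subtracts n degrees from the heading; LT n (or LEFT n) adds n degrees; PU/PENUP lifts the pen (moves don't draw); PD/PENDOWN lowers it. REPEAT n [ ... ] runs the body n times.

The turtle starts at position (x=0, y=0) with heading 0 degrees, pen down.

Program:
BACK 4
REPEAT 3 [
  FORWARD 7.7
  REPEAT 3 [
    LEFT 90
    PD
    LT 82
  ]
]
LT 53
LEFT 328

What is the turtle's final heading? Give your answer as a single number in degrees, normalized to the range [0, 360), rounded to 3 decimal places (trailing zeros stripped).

Answer: 129

Derivation:
Executing turtle program step by step:
Start: pos=(0,0), heading=0, pen down
BK 4: (0,0) -> (-4,0) [heading=0, draw]
REPEAT 3 [
  -- iteration 1/3 --
  FD 7.7: (-4,0) -> (3.7,0) [heading=0, draw]
  REPEAT 3 [
    -- iteration 1/3 --
    LT 90: heading 0 -> 90
    PD: pen down
    LT 82: heading 90 -> 172
    -- iteration 2/3 --
    LT 90: heading 172 -> 262
    PD: pen down
    LT 82: heading 262 -> 344
    -- iteration 3/3 --
    LT 90: heading 344 -> 74
    PD: pen down
    LT 82: heading 74 -> 156
  ]
  -- iteration 2/3 --
  FD 7.7: (3.7,0) -> (-3.334,3.132) [heading=156, draw]
  REPEAT 3 [
    -- iteration 1/3 --
    LT 90: heading 156 -> 246
    PD: pen down
    LT 82: heading 246 -> 328
    -- iteration 2/3 --
    LT 90: heading 328 -> 58
    PD: pen down
    LT 82: heading 58 -> 140
    -- iteration 3/3 --
    LT 90: heading 140 -> 230
    PD: pen down
    LT 82: heading 230 -> 312
  ]
  -- iteration 3/3 --
  FD 7.7: (-3.334,3.132) -> (1.818,-2.59) [heading=312, draw]
  REPEAT 3 [
    -- iteration 1/3 --
    LT 90: heading 312 -> 42
    PD: pen down
    LT 82: heading 42 -> 124
    -- iteration 2/3 --
    LT 90: heading 124 -> 214
    PD: pen down
    LT 82: heading 214 -> 296
    -- iteration 3/3 --
    LT 90: heading 296 -> 26
    PD: pen down
    LT 82: heading 26 -> 108
  ]
]
LT 53: heading 108 -> 161
LT 328: heading 161 -> 129
Final: pos=(1.818,-2.59), heading=129, 4 segment(s) drawn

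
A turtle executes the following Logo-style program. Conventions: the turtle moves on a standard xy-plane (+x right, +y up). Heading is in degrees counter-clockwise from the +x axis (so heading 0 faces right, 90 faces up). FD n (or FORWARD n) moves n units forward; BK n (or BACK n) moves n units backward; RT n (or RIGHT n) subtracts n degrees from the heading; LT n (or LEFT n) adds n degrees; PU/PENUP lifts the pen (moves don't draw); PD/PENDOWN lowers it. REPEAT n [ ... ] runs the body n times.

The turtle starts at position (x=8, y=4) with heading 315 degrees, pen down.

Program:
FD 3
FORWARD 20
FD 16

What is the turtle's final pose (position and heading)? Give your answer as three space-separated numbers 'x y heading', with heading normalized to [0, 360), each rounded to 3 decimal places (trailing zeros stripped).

Answer: 35.577 -23.577 315

Derivation:
Executing turtle program step by step:
Start: pos=(8,4), heading=315, pen down
FD 3: (8,4) -> (10.121,1.879) [heading=315, draw]
FD 20: (10.121,1.879) -> (24.263,-12.263) [heading=315, draw]
FD 16: (24.263,-12.263) -> (35.577,-23.577) [heading=315, draw]
Final: pos=(35.577,-23.577), heading=315, 3 segment(s) drawn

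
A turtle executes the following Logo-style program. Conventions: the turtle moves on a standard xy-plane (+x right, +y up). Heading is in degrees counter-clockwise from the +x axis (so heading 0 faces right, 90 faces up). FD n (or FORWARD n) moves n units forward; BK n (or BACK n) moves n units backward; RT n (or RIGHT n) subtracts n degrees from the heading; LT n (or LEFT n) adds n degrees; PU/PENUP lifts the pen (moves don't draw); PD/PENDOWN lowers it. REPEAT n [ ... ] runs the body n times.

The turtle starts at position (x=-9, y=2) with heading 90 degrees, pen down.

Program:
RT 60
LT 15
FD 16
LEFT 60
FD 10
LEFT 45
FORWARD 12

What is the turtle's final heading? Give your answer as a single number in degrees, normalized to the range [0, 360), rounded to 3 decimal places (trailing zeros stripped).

Answer: 150

Derivation:
Executing turtle program step by step:
Start: pos=(-9,2), heading=90, pen down
RT 60: heading 90 -> 30
LT 15: heading 30 -> 45
FD 16: (-9,2) -> (2.314,13.314) [heading=45, draw]
LT 60: heading 45 -> 105
FD 10: (2.314,13.314) -> (-0.274,22.973) [heading=105, draw]
LT 45: heading 105 -> 150
FD 12: (-0.274,22.973) -> (-10.667,28.973) [heading=150, draw]
Final: pos=(-10.667,28.973), heading=150, 3 segment(s) drawn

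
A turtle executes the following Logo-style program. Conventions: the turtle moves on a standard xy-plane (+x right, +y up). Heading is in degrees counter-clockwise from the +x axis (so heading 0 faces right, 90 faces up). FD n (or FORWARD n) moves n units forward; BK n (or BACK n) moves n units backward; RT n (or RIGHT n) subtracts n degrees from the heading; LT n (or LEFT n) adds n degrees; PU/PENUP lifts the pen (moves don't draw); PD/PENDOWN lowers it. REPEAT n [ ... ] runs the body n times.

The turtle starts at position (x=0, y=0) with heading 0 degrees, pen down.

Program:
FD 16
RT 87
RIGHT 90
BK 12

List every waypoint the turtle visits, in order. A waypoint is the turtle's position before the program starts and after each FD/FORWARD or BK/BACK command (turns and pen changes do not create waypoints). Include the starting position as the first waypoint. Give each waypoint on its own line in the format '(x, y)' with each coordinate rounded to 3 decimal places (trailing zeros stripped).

Executing turtle program step by step:
Start: pos=(0,0), heading=0, pen down
FD 16: (0,0) -> (16,0) [heading=0, draw]
RT 87: heading 0 -> 273
RT 90: heading 273 -> 183
BK 12: (16,0) -> (27.984,0.628) [heading=183, draw]
Final: pos=(27.984,0.628), heading=183, 2 segment(s) drawn
Waypoints (3 total):
(0, 0)
(16, 0)
(27.984, 0.628)

Answer: (0, 0)
(16, 0)
(27.984, 0.628)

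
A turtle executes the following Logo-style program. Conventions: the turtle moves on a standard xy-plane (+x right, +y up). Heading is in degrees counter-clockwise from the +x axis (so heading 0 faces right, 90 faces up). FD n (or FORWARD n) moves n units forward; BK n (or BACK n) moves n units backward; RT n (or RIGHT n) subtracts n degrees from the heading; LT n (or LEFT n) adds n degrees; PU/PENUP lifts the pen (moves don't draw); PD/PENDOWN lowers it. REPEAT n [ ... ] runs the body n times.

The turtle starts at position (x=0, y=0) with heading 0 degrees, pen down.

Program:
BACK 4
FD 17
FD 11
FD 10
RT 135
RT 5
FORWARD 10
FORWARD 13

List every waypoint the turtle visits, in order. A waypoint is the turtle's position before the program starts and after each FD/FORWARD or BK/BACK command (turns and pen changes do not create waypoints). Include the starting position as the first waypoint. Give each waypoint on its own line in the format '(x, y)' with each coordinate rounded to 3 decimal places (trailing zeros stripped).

Answer: (0, 0)
(-4, 0)
(13, 0)
(24, 0)
(34, 0)
(26.34, -6.428)
(16.381, -14.784)

Derivation:
Executing turtle program step by step:
Start: pos=(0,0), heading=0, pen down
BK 4: (0,0) -> (-4,0) [heading=0, draw]
FD 17: (-4,0) -> (13,0) [heading=0, draw]
FD 11: (13,0) -> (24,0) [heading=0, draw]
FD 10: (24,0) -> (34,0) [heading=0, draw]
RT 135: heading 0 -> 225
RT 5: heading 225 -> 220
FD 10: (34,0) -> (26.34,-6.428) [heading=220, draw]
FD 13: (26.34,-6.428) -> (16.381,-14.784) [heading=220, draw]
Final: pos=(16.381,-14.784), heading=220, 6 segment(s) drawn
Waypoints (7 total):
(0, 0)
(-4, 0)
(13, 0)
(24, 0)
(34, 0)
(26.34, -6.428)
(16.381, -14.784)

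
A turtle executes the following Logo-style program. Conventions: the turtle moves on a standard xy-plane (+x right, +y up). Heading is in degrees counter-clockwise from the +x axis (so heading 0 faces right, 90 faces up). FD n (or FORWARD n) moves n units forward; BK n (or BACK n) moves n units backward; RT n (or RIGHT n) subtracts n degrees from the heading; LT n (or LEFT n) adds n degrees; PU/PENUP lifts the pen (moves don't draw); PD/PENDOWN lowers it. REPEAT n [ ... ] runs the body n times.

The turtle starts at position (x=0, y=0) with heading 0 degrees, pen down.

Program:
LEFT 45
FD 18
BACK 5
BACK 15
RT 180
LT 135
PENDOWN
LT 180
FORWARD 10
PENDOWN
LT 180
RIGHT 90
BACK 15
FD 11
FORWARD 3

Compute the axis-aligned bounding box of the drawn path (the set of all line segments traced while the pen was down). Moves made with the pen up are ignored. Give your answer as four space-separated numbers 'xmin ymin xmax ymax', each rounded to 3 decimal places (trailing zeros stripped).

Answer: -11.414 -1.414 12.728 13.586

Derivation:
Executing turtle program step by step:
Start: pos=(0,0), heading=0, pen down
LT 45: heading 0 -> 45
FD 18: (0,0) -> (12.728,12.728) [heading=45, draw]
BK 5: (12.728,12.728) -> (9.192,9.192) [heading=45, draw]
BK 15: (9.192,9.192) -> (-1.414,-1.414) [heading=45, draw]
RT 180: heading 45 -> 225
LT 135: heading 225 -> 0
PD: pen down
LT 180: heading 0 -> 180
FD 10: (-1.414,-1.414) -> (-11.414,-1.414) [heading=180, draw]
PD: pen down
LT 180: heading 180 -> 0
RT 90: heading 0 -> 270
BK 15: (-11.414,-1.414) -> (-11.414,13.586) [heading=270, draw]
FD 11: (-11.414,13.586) -> (-11.414,2.586) [heading=270, draw]
FD 3: (-11.414,2.586) -> (-11.414,-0.414) [heading=270, draw]
Final: pos=(-11.414,-0.414), heading=270, 7 segment(s) drawn

Segment endpoints: x in {-11.414, -11.414, -11.414, -1.414, 0, 9.192, 12.728}, y in {-1.414, -1.414, -0.414, 0, 2.586, 9.192, 12.728, 13.586}
xmin=-11.414, ymin=-1.414, xmax=12.728, ymax=13.586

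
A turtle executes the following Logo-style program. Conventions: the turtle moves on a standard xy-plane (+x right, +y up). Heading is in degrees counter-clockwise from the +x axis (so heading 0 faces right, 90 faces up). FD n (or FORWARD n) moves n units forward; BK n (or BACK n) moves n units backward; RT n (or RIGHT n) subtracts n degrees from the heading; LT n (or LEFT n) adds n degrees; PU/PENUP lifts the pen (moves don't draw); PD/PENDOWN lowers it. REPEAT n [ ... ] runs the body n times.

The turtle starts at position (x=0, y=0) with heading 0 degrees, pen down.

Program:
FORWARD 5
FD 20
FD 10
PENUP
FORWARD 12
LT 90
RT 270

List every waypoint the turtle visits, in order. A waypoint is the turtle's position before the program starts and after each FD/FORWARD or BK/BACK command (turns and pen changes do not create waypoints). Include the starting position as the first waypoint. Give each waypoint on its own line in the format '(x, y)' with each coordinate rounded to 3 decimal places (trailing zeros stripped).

Executing turtle program step by step:
Start: pos=(0,0), heading=0, pen down
FD 5: (0,0) -> (5,0) [heading=0, draw]
FD 20: (5,0) -> (25,0) [heading=0, draw]
FD 10: (25,0) -> (35,0) [heading=0, draw]
PU: pen up
FD 12: (35,0) -> (47,0) [heading=0, move]
LT 90: heading 0 -> 90
RT 270: heading 90 -> 180
Final: pos=(47,0), heading=180, 3 segment(s) drawn
Waypoints (5 total):
(0, 0)
(5, 0)
(25, 0)
(35, 0)
(47, 0)

Answer: (0, 0)
(5, 0)
(25, 0)
(35, 0)
(47, 0)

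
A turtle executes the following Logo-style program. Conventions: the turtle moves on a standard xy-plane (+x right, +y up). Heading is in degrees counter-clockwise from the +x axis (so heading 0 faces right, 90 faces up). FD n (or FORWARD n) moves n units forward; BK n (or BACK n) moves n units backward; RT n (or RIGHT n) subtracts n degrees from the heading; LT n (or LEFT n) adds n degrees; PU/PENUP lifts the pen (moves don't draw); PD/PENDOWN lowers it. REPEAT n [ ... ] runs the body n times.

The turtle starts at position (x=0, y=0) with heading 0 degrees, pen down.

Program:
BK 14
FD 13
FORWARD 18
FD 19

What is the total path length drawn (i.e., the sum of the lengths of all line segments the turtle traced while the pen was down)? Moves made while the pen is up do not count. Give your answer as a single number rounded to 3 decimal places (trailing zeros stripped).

Answer: 64

Derivation:
Executing turtle program step by step:
Start: pos=(0,0), heading=0, pen down
BK 14: (0,0) -> (-14,0) [heading=0, draw]
FD 13: (-14,0) -> (-1,0) [heading=0, draw]
FD 18: (-1,0) -> (17,0) [heading=0, draw]
FD 19: (17,0) -> (36,0) [heading=0, draw]
Final: pos=(36,0), heading=0, 4 segment(s) drawn

Segment lengths:
  seg 1: (0,0) -> (-14,0), length = 14
  seg 2: (-14,0) -> (-1,0), length = 13
  seg 3: (-1,0) -> (17,0), length = 18
  seg 4: (17,0) -> (36,0), length = 19
Total = 64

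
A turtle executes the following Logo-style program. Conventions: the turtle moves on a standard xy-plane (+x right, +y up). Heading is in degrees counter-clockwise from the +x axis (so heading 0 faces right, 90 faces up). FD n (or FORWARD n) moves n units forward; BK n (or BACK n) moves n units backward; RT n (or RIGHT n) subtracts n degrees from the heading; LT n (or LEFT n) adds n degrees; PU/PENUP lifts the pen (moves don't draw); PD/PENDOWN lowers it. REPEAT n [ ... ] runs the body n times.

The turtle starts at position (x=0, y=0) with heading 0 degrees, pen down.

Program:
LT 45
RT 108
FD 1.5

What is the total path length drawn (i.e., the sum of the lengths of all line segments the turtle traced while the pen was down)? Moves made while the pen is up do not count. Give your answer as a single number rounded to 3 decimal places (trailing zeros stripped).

Executing turtle program step by step:
Start: pos=(0,0), heading=0, pen down
LT 45: heading 0 -> 45
RT 108: heading 45 -> 297
FD 1.5: (0,0) -> (0.681,-1.337) [heading=297, draw]
Final: pos=(0.681,-1.337), heading=297, 1 segment(s) drawn

Segment lengths:
  seg 1: (0,0) -> (0.681,-1.337), length = 1.5
Total = 1.5

Answer: 1.5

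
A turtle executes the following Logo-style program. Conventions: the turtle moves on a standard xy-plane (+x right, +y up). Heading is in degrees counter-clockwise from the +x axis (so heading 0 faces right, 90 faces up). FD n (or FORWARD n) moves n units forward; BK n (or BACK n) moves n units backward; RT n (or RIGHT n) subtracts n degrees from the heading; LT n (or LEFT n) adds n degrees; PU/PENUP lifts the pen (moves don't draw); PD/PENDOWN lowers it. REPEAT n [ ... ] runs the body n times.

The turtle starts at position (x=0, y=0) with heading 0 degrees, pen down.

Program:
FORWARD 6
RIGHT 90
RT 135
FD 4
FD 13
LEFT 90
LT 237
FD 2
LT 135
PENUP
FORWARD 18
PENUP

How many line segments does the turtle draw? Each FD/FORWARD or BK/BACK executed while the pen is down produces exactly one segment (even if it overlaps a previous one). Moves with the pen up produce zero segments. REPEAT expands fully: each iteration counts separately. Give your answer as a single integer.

Answer: 4

Derivation:
Executing turtle program step by step:
Start: pos=(0,0), heading=0, pen down
FD 6: (0,0) -> (6,0) [heading=0, draw]
RT 90: heading 0 -> 270
RT 135: heading 270 -> 135
FD 4: (6,0) -> (3.172,2.828) [heading=135, draw]
FD 13: (3.172,2.828) -> (-6.021,12.021) [heading=135, draw]
LT 90: heading 135 -> 225
LT 237: heading 225 -> 102
FD 2: (-6.021,12.021) -> (-6.437,13.977) [heading=102, draw]
LT 135: heading 102 -> 237
PU: pen up
FD 18: (-6.437,13.977) -> (-16.24,-1.119) [heading=237, move]
PU: pen up
Final: pos=(-16.24,-1.119), heading=237, 4 segment(s) drawn
Segments drawn: 4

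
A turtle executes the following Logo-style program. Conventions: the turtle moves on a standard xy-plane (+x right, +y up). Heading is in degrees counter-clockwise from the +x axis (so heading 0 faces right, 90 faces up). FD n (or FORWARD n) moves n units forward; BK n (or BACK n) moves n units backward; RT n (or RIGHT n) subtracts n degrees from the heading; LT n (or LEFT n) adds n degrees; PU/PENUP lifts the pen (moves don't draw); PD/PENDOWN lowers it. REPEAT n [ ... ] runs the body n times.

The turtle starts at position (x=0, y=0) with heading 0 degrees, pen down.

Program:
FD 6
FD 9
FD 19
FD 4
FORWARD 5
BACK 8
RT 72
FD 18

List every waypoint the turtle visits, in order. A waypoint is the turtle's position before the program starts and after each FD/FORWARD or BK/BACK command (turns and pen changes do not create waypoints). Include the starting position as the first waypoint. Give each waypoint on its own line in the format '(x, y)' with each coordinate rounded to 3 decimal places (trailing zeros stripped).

Answer: (0, 0)
(6, 0)
(15, 0)
(34, 0)
(38, 0)
(43, 0)
(35, 0)
(40.562, -17.119)

Derivation:
Executing turtle program step by step:
Start: pos=(0,0), heading=0, pen down
FD 6: (0,0) -> (6,0) [heading=0, draw]
FD 9: (6,0) -> (15,0) [heading=0, draw]
FD 19: (15,0) -> (34,0) [heading=0, draw]
FD 4: (34,0) -> (38,0) [heading=0, draw]
FD 5: (38,0) -> (43,0) [heading=0, draw]
BK 8: (43,0) -> (35,0) [heading=0, draw]
RT 72: heading 0 -> 288
FD 18: (35,0) -> (40.562,-17.119) [heading=288, draw]
Final: pos=(40.562,-17.119), heading=288, 7 segment(s) drawn
Waypoints (8 total):
(0, 0)
(6, 0)
(15, 0)
(34, 0)
(38, 0)
(43, 0)
(35, 0)
(40.562, -17.119)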